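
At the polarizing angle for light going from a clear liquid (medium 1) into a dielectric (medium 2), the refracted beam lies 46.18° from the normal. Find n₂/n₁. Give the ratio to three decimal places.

θ_B + θ_t = 90°, so θ_B = 90° − 46.18° = 43.82°.
Then n₂/n₁ = tan θ_B = tan 43.82° = 0.960.

n₂/n₁ ≈ 0.960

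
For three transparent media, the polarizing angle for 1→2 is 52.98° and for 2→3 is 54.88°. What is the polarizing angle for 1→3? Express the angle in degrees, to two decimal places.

n₂/n₁ = tan 52.98° = 1.3261 and n₃/n₂ = tan 54.88° = 1.4218.
n₃/n₁ = 1.8854. Then tan θ_B(1→3) = n₃/n₁, so θ_B(1→3) = arctan(1.8854) = 62.06°.

θ_B ≈ 62.06°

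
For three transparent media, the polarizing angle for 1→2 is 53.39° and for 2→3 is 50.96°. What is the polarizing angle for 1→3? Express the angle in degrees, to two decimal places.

Each Brewster angle gives a ratio: n₂/n₁ = tan 53.39° = 1.3460, n₃/n₂ = tan 50.96° = 1.2331.
So n₃/n₁ = (n₂/n₁)(n₃/n₂) = 1.3460 × 1.2331 = 1.6598.
θ_B(1→3) = arctan(1.6598) = 58.93°.

θ_B ≈ 58.93°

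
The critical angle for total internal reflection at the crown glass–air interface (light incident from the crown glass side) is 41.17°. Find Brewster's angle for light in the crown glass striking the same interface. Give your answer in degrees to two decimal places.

θ_B ≈ 33.36°

At the critical angle sin θ_c = n₂/n₁, giving n₂/n₁ = sin 41.17° = 0.6583.
Then tan θ_B = n₂/n₁ = 0.6583, so θ_B = arctan 0.6583 = 33.36°.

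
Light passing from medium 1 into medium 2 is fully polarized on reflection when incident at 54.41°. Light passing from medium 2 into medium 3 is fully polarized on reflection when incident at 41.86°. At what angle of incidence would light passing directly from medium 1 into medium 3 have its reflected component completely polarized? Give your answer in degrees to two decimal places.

Each Brewster angle gives a ratio: n₂/n₁ = tan 54.41° = 1.3973, n₃/n₂ = tan 41.86° = 0.8960.
Multiplying, n₃/n₁ = 1.3973 × 0.8960 = 1.2520, and θ_B(1→3) = arctan 1.2520 = 51.38°.

θ_B ≈ 51.38°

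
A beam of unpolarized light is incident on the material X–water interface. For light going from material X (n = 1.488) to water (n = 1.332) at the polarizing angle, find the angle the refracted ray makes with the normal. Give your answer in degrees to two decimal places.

First find Brewster's angle: tan θ_B = 1.332/1.488 = 0.8952, giving θ_B = 41.83°.
The refracted ray is perpendicular to the reflected ray, so θ_t = 90° − θ_B = 48.17°.

θ_t ≈ 48.17°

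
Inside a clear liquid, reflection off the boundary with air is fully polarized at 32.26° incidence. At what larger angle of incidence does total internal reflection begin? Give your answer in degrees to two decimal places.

θ_c ≈ 39.14°

n₂/n₁ = tan 32.26° = 0.6312; the critical angle satisfies sin θ_c = n₂/n₁.
θ_c = arcsin(0.6312) = 39.14°.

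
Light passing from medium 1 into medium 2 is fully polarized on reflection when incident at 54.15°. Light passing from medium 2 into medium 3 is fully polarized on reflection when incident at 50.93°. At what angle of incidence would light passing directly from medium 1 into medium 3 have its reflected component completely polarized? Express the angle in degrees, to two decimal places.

Each Brewster angle gives a ratio: n₂/n₁ = tan 54.15° = 1.3840, n₃/n₂ = tan 50.93° = 1.2318.
Multiplying, n₃/n₁ = 1.3840 × 1.2318 = 1.7048, and θ_B(1→3) = arctan 1.7048 = 59.61°.

θ_B ≈ 59.61°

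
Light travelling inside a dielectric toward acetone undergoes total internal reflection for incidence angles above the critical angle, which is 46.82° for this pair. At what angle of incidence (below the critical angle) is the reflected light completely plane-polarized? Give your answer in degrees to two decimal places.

θ_B ≈ 36.10°

At the critical angle sin θ_c = n₂/n₁, giving n₂/n₁ = sin 46.82° = 0.7292.
Then tan θ_B = n₂/n₁ = 0.7292, so θ_B = arctan 0.7292 = 36.10°.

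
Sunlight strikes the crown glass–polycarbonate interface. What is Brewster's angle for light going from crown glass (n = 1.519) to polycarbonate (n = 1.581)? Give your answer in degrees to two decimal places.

tan θ_B = n₂/n₁ = 1.581/1.519 = 1.0408.
θ_B = arctan(1.0408) = 46.15°.

θ_B ≈ 46.15°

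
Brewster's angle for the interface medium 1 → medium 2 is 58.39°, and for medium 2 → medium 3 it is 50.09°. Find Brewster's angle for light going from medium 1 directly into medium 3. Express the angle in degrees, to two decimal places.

Each Brewster angle gives a ratio: n₂/n₁ = tan 58.39° = 1.6248, n₃/n₂ = tan 50.09° = 1.1956.
So n₃/n₁ = (n₂/n₁)(n₃/n₂) = 1.6248 × 1.1956 = 1.9426.
θ_B(1→3) = arctan(1.9426) = 62.76°.

θ_B ≈ 62.76°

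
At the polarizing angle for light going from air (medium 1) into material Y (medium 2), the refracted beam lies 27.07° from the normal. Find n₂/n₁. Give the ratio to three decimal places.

n₂/n₁ ≈ 1.957

At Brewster incidence θ_B = 90° − θ_t = 90° − 27.07° = 62.93°.
Then n₂/n₁ = tan θ_B = tan 62.93° = 1.957.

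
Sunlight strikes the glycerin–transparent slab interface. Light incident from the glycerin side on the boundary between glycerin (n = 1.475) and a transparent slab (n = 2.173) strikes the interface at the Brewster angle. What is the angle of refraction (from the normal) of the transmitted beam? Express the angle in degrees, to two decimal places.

θ_t ≈ 34.17°

First find Brewster's angle: tan θ_B = 2.173/1.475 = 1.4732, giving θ_B = 55.83°.
Since θ_B + θ_t = 90° at Brewster incidence, θ_t = 90° − 55.83° = 34.17°.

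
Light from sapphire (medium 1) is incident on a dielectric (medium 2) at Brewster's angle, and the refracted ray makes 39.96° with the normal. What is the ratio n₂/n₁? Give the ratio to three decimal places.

n₂/n₁ ≈ 1.193

θ_B + θ_t = 90°, so θ_B = 90° − 39.96° = 50.04°.
Then n₂/n₁ = tan θ_B = tan 50.04° = 1.193.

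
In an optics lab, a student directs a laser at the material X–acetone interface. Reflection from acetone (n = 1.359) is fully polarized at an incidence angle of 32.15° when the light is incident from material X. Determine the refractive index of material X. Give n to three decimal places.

Brewster's law: tan θ_B = n₂/n₁ (light incident in material X, refracted into acetone).
n₁ = n₂ / tan θ_B = 1.359 / tan 32.15° = 2.162.

n ≈ 2.162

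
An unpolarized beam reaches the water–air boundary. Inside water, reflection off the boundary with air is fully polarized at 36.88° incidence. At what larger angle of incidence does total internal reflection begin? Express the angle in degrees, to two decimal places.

From Brewster, n₂/n₁ = tan θ_B = tan 36.88° = 0.7503.
Then sin θ_c = n₂/n₁ = 0.7503, so θ_c = arcsin 0.7503 = 48.61°.

θ_c ≈ 48.61°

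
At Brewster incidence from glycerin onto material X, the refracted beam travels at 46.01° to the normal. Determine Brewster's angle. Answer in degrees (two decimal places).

θ_B ≈ 43.99°

At Brewster's angle the reflected and refracted rays are perpendicular, so θ_B + θ_t = 90°.
So θ_B = 90° − θ_t = 90° − 46.01° = 43.99°.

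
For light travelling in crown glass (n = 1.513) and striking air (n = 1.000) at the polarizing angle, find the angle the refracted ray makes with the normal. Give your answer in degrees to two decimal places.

First find Brewster's angle: tan θ_B = 1.000/1.513 = 0.6609, giving θ_B = 33.46°.
Since θ_B + θ_t = 90° at Brewster incidence, θ_t = 90° − 33.46° = 56.54°.

θ_t ≈ 56.54°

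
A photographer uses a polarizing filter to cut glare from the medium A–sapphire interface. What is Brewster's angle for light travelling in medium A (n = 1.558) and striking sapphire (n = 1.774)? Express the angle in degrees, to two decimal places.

θ_B ≈ 48.71°

At Brewster's angle the reflected and refracted rays are perpendicular, which with Snell's law gives tan θ_B = n₂/n₁.
Brewster's condition: tan θ_B = n₂/n₁ = 1.774/1.558 = 1.1386.
So θ_B = arctan 1.1386 = 48.71°.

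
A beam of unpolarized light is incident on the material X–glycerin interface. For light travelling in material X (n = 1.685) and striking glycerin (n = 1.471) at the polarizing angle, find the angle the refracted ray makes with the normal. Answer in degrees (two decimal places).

θ_t ≈ 48.88°

First find Brewster's angle: tan θ_B = 1.471/1.685 = 0.8730, giving θ_B = 41.12°.
The refracted ray is perpendicular to the reflected ray, so θ_t = 90° − θ_B = 48.88°.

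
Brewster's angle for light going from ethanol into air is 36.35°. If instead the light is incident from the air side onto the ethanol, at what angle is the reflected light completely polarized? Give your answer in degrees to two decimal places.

θ_B' ≈ 53.65°

The two Brewster angles are complementary: θ_B' = 90° − θ_B = 90° − 36.35° = 53.65°.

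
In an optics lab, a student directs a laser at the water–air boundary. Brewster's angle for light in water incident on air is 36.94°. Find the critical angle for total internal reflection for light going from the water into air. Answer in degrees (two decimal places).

θ_c ≈ 48.76°

tan θ_B = n₂/n₁ = tan 36.94° = 0.7519.
Total internal reflection: sin θ_c = n₂/n₁ = 0.7519.
θ_c = arcsin(0.7519) = 48.76°.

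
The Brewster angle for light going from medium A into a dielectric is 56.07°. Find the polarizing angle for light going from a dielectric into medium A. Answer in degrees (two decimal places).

θ_B' ≈ 33.93°

tan θ_B' = n₁/n₂ = 1/tan θ_B, so θ_B' = 90° − θ_B.
θ_B' = 90° − 56.07° = 33.93°.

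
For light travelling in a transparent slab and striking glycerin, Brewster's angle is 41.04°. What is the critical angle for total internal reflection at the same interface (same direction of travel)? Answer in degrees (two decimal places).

tan θ_B = n₂/n₁ = tan 41.04° = 0.8705.
Total internal reflection: sin θ_c = n₂/n₁ = 0.8705.
θ_c = arcsin(0.8705) = 60.52°.

θ_c ≈ 60.52°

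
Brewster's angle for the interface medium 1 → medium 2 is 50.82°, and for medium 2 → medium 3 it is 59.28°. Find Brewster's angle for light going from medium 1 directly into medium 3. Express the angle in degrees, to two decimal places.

θ_B ≈ 64.16°

Each Brewster angle gives a ratio: n₂/n₁ = tan 50.82° = 1.2270, n₃/n₂ = tan 59.28° = 1.6829.
Multiplying, n₃/n₁ = 1.2270 × 1.6829 = 2.0649, and θ_B(1→3) = arctan 2.0649 = 64.16°.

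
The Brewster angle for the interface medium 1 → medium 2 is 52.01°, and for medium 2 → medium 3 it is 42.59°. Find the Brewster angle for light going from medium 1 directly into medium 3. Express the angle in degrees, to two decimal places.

tan θ_B(1→2) = n₂/n₁ = tan 52.01° = 1.2804.
tan θ_B(2→3) = n₃/n₂ = tan 42.59° = 0.9192.
Multiplying, n₃/n₁ = 1.2804 × 0.9192 = 1.1770, and θ_B(1→3) = arctan 1.1770 = 49.65°.

θ_B ≈ 49.65°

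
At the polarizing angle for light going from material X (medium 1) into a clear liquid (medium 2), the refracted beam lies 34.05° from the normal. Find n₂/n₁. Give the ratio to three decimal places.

n₂/n₁ ≈ 1.480

At Brewster incidence θ_B = 90° − θ_t = 90° − 34.05° = 55.95°.
tan θ_B = n₂/n₁, so n₂/n₁ = tan 55.95° = 1.480.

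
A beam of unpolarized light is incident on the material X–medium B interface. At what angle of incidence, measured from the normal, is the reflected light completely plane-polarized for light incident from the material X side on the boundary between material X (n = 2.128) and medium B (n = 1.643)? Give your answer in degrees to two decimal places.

θ_B ≈ 37.67°

At Brewster's angle the reflected and refracted rays are perpendicular, which with Snell's law gives tan θ_B = n₂/n₁.
tan θ_B = n₂/n₁ = 1.643/2.128 = 0.7721.
So θ_B = arctan 0.7721 = 37.67°.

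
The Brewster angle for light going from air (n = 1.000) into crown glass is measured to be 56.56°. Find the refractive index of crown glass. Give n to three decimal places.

Brewster's law: tan θ_B = n₂/n₁ (light incident in air, refracted into crown glass).
n₂ = n₁ tan θ_B = 1.000 × tan 56.56° = 1.514.

n ≈ 1.514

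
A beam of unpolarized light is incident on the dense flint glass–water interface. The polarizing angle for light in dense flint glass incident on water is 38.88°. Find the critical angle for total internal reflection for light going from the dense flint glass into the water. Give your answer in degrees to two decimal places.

θ_c ≈ 53.74°

n₂/n₁ = tan 38.88° = 0.8063; the critical angle satisfies sin θ_c = n₂/n₁.
θ_c = arcsin(0.8063) = 53.74°.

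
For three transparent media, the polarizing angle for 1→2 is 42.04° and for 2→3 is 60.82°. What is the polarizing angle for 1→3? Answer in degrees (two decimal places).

θ_B ≈ 58.23°

Each Brewster angle gives a ratio: n₂/n₁ = tan 42.04° = 0.9017, n₃/n₂ = tan 60.82° = 1.7908.
n₃/n₁ = 1.6147. Then tan θ_B(1→3) = n₃/n₁, so θ_B(1→3) = arctan(1.6147) = 58.23°.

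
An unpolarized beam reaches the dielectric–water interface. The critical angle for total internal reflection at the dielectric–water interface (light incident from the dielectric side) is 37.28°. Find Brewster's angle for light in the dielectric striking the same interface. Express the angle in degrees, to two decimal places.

n₂/n₁ = sin θ_c = sin 37.28° = 0.6057.
tan θ_B equals the same ratio, so θ_B = arctan(0.6057) = 31.20°.

θ_B ≈ 31.20°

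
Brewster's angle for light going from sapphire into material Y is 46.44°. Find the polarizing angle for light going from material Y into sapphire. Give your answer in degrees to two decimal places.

θ_B' ≈ 43.56°

The two Brewster angles are complementary: θ_B' = 90° − θ_B = 90° − 46.44° = 43.56°.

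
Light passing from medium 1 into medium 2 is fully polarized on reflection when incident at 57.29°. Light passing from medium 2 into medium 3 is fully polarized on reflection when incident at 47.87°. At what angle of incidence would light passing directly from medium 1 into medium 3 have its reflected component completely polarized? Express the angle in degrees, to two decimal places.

θ_B ≈ 59.85°

tan θ_B(1→2) = n₂/n₁ = tan 57.29° = 1.5571.
tan θ_B(2→3) = n₃/n₂ = tan 47.87° = 1.1056.
So n₃/n₁ = (n₂/n₁)(n₃/n₂) = 1.5571 × 1.1056 = 1.7214.
θ_B(1→3) = arctan(1.7214) = 59.85°.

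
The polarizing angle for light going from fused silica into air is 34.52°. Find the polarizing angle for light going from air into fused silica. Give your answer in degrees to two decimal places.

θ_B' ≈ 55.48°

tan θ_B' = n₁/n₂ = 1/tan θ_B, so θ_B' = 90° − θ_B.
θ_B' = 90° − 34.52° = 55.48°.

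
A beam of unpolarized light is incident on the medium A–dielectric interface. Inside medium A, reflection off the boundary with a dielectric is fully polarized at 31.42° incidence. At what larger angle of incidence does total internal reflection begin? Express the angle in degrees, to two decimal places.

θ_c ≈ 37.65°

From Brewster, n₂/n₁ = tan θ_B = tan 31.42° = 0.6109.
Then sin θ_c = n₂/n₁ = 0.6109, so θ_c = arcsin 0.6109 = 37.65°.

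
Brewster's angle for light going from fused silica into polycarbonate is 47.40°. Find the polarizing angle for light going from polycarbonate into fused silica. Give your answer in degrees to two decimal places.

θ_B' ≈ 42.60°

Reversing the direction swaps n₁ and n₂, so tan θ_B' = 1/tan θ_B and θ_B' = 90° − θ_B.
Hence θ_B' = 90° − 47.40° = 42.60°.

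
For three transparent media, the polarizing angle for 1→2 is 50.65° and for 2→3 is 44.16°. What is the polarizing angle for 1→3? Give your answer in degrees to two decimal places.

θ_B ≈ 49.82°

n₂/n₁ = tan 50.65° = 1.2196 and n₃/n₂ = tan 44.16° = 0.9711.
Multiplying, n₃/n₁ = 1.2196 × 0.9711 = 1.1843, and θ_B(1→3) = arctan 1.1843 = 49.82°.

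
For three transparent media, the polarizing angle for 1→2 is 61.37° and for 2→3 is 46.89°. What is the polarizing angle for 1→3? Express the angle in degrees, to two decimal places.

n₂/n₁ = tan 61.37° = 1.8318 and n₃/n₂ = tan 46.89° = 1.0682.
So n₃/n₁ = (n₂/n₁)(n₃/n₂) = 1.8318 × 1.0682 = 1.9569.
θ_B(1→3) = arctan(1.9569) = 62.93°.

θ_B ≈ 62.93°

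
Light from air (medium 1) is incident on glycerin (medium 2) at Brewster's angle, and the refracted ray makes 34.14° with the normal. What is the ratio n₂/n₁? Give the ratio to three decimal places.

n₂/n₁ ≈ 1.475

θ_B + θ_t = 90°, so θ_B = 90° − 34.14° = 55.86°.
tan θ_B = n₂/n₁, so n₂/n₁ = tan 55.86° = 1.475.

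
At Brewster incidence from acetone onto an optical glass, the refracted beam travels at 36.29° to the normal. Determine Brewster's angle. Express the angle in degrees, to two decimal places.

θ_B ≈ 53.71°

Brewster's condition makes the reflected and refracted beams perpendicular: θ_B + θ_t = 90°.
So θ_B = 90° − θ_t = 90° − 36.29° = 53.71°.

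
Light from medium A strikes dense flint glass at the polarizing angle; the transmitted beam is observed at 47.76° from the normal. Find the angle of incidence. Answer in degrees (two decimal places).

θ_B ≈ 42.24°

Since the reflected and refracted rays are at right angles at the polarizing angle, θ_B + θ_t = 90°.
θ_B = 90° − 47.76° = 42.24°.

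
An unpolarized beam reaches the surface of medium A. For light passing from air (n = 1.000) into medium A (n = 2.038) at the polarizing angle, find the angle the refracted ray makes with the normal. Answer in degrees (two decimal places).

θ_t ≈ 26.14°

tan θ_B = n₂/n₁ = 2.038/1.000 = 2.0380, so θ_B = 63.86°.
At Brewster's angle the reflected and refracted rays are perpendicular, so θ_t = 90° − θ_B = 90° − 63.86° = 26.14°.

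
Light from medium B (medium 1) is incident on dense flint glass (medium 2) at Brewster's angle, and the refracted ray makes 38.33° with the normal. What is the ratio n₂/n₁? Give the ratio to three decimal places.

n₂/n₁ ≈ 1.265

θ_B + θ_t = 90°, so θ_B = 90° − 38.33° = 51.67°.
tan θ_B = n₂/n₁, so n₂/n₁ = tan 51.67° = 1.265.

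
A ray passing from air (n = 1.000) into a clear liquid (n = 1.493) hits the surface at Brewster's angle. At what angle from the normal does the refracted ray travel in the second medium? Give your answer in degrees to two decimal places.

θ_t ≈ 33.81°

First find Brewster's angle: tan θ_B = 1.493/1.000 = 1.4930, giving θ_B = 56.19°.
Since θ_B + θ_t = 90° at Brewster incidence, θ_t = 90° − 56.19° = 33.81°.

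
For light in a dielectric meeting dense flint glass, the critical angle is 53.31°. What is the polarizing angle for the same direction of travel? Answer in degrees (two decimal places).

θ_B ≈ 38.73°

At the critical angle sin θ_c = n₂/n₁, giving n₂/n₁ = sin 53.31° = 0.8019.
Then tan θ_B = n₂/n₁ = 0.8019, so θ_B = arctan 0.8019 = 38.73°.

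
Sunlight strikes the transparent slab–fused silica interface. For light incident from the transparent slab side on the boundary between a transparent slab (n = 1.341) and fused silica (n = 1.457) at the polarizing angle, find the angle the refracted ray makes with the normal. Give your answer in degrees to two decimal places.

tan θ_B = n₂/n₁ = 1.457/1.341 = 1.0865, so θ_B = 47.37°.
At Brewster's angle the reflected and refracted rays are perpendicular, so θ_t = 90° − θ_B = 90° − 47.37° = 42.63°.

θ_t ≈ 42.63°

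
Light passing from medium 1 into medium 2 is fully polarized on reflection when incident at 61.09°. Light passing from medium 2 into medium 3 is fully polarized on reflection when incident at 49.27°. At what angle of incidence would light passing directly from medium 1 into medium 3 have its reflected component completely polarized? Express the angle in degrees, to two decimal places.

θ_B ≈ 64.57°

Each Brewster angle gives a ratio: n₂/n₁ = tan 61.09° = 1.8107, n₃/n₂ = tan 49.27° = 1.1614.
So n₃/n₁ = (n₂/n₁)(n₃/n₂) = 1.8107 × 1.1614 = 2.1030.
θ_B(1→3) = arctan(2.1030) = 64.57°.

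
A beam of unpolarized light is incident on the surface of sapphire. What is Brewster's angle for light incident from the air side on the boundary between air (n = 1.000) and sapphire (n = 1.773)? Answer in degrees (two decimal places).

The reflected p-component vanishes when tan θ_B = n₂/n₁.
tan θ_B = n₂/n₁ = 1.773/1.000 = 1.7730. Taking the arctangent, θ_B = 60.58°.

θ_B ≈ 60.58°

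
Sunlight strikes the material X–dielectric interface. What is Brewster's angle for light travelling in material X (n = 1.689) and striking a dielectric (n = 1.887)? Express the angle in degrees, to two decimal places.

At Brewster's angle the reflected and refracted rays are perpendicular, which with Snell's law gives tan θ_B = n₂/n₁.
Here n₂/n₁ = 1.887/1.689 = 1.1172, and Brewster's law gives tan θ_B = n₂/n₁. Taking the arctangent, θ_B = 48.17°.

θ_B ≈ 48.17°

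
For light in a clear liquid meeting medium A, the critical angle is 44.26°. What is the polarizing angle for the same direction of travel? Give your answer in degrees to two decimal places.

θ_B ≈ 34.91°

n₂/n₁ = sin θ_c = sin 44.26° = 0.6979.
tan θ_B equals the same ratio, so θ_B = arctan(0.6979) = 34.91°.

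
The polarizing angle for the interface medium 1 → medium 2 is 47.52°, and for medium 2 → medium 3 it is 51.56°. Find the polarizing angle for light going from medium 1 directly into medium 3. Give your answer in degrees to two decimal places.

θ_B ≈ 53.99°

Each Brewster angle gives a ratio: n₂/n₁ = tan 47.52° = 1.0921, n₃/n₂ = tan 51.56° = 1.2599.
Multiplying, n₃/n₁ = 1.0921 × 1.2599 = 1.3759, and θ_B(1→3) = arctan 1.3759 = 53.99°.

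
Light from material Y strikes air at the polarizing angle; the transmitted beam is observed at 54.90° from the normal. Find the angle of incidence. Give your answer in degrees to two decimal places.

At Brewster's angle the reflected and refracted rays are perpendicular, so θ_B + θ_t = 90°.
θ_B = 90° − 54.90° = 35.10°.

θ_B ≈ 35.10°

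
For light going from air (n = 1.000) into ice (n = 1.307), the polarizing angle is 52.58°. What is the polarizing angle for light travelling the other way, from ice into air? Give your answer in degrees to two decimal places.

tan θ_B' = n₁/n₂ = 1/tan θ_B, so θ_B' = 90° − θ_B.
θ_B' = 90° − 52.58° = 37.42°.

θ_B' ≈ 37.42°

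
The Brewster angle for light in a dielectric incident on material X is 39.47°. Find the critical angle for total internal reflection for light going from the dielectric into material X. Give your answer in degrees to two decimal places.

θ_c ≈ 55.43°

n₂/n₁ = tan 39.47° = 0.8235; the critical angle satisfies sin θ_c = n₂/n₁.
θ_c = arcsin(0.8235) = 55.43°.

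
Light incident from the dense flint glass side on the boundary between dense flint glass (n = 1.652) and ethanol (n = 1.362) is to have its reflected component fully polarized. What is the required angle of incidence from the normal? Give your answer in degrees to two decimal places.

θ_B ≈ 39.50°

Here n₂/n₁ = 1.362/1.652 = 0.8245, and Brewster's law gives tan θ_B = n₂/n₁.
So θ_B = arctan 0.8245 = 39.50°.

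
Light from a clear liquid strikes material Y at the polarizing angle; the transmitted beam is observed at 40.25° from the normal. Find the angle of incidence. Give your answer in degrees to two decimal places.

θ_B ≈ 49.75°

Since the reflected and refracted rays are at right angles at the polarizing angle, θ_B + θ_t = 90°.
So θ_B = 90° − θ_t = 90° − 40.25° = 49.75°.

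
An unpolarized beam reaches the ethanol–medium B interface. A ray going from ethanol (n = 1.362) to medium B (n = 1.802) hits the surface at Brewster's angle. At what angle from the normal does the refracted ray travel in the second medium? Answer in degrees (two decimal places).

First find Brewster's angle: tan θ_B = 1.802/1.362 = 1.3231, giving θ_B = 52.92°.
Since θ_B + θ_t = 90° at Brewster incidence, θ_t = 90° − 52.92° = 37.08°.

θ_t ≈ 37.08°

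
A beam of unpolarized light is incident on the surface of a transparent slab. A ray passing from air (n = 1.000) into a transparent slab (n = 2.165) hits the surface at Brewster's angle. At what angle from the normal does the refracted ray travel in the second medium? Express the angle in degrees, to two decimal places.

θ_t ≈ 24.79°

θ_B = arctan(n₂/n₁) = arctan(2.165/1.000) = 65.21°.
At Brewster's angle the reflected and refracted rays are perpendicular, so θ_t = 90° − θ_B = 90° − 65.21° = 24.79°.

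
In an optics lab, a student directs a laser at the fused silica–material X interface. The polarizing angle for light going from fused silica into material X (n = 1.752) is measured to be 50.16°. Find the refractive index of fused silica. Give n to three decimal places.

n ≈ 1.462

At the polarizing angle, tan θ_B = n₂/n₁ with n₁ on the incident side (fused silica) and n₂ on the transmitted side (material X).
n₁ = n₂ / tan θ_B = 1.752 / tan 50.16° = 1.462.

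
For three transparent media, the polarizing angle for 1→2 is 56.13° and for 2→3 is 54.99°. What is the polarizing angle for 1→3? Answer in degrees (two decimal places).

θ_B ≈ 64.82°

tan θ_B(1→2) = n₂/n₁ = tan 56.13° = 1.4898.
tan θ_B(2→3) = n₃/n₂ = tan 54.99° = 1.4276.
Multiplying, n₃/n₁ = 1.4898 × 1.4276 = 2.1269, and θ_B(1→3) = arctan 2.1269 = 64.82°.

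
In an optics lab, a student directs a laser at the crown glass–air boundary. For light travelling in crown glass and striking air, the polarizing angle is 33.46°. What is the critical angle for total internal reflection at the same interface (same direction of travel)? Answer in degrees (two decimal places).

θ_c ≈ 41.37°

tan θ_B = n₂/n₁ = tan 33.46° = 0.6609.
Total internal reflection: sin θ_c = n₂/n₁ = 0.6609.
θ_c = arcsin(0.6609) = 41.37°.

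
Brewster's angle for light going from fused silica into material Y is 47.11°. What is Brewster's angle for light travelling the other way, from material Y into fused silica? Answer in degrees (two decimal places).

The two Brewster angles are complementary: θ_B' = 90° − θ_B = 90° − 47.11° = 42.89°.

θ_B' ≈ 42.89°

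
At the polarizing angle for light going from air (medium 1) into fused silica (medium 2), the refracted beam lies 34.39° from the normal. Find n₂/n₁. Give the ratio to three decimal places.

n₂/n₁ ≈ 1.461

θ_B + θ_t = 90°, so θ_B = 90° − 34.39° = 55.61°.
tan θ_B = n₂/n₁, so n₂/n₁ = tan 55.61° = 1.461.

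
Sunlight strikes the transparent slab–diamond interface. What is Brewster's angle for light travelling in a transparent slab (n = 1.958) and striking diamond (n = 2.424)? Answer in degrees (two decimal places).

At Brewster's angle the reflected and refracted rays are perpendicular, which with Snell's law gives tan θ_B = n₂/n₁.
Brewster's condition: tan θ_B = n₂/n₁ = 2.424/1.958 = 1.2380. Taking the arctangent, θ_B = 51.07°.

θ_B ≈ 51.07°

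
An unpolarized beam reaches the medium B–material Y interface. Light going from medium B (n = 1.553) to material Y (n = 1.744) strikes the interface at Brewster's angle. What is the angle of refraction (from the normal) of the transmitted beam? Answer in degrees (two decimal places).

tan θ_B = n₂/n₁ = 1.744/1.553 = 1.1230, so θ_B = 48.32°.
The refracted ray is perpendicular to the reflected ray, so θ_t = 90° − θ_B = 41.68°.

θ_t ≈ 41.68°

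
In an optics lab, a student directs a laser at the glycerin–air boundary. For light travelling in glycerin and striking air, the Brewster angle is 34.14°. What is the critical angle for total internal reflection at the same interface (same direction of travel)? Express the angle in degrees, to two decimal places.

θ_c ≈ 42.69°

From Brewster, n₂/n₁ = tan θ_B = tan 34.14° = 0.6781.
Then sin θ_c = n₂/n₁ = 0.6781, so θ_c = arcsin 0.6781 = 42.69°.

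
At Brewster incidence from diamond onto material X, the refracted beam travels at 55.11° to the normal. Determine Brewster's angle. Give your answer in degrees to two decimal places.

Since the reflected and refracted rays are at right angles at the polarizing angle, θ_B + θ_t = 90°.
θ_B = 90° − 55.11° = 34.89°.

θ_B ≈ 34.89°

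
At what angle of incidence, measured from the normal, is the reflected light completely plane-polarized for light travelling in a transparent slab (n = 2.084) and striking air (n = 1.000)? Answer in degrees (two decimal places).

θ_B ≈ 25.63°

tan θ_B = n₂/n₁ = 1.000/2.084 = 0.4798.
So θ_B = arctan 0.4798 = 25.63°.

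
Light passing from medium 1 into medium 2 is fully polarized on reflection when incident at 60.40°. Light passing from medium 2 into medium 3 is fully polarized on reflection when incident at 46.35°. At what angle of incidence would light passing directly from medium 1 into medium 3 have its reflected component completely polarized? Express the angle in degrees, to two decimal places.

θ_B ≈ 61.55°

n₂/n₁ = tan 60.40° = 1.7603 and n₃/n₂ = tan 46.35° = 1.0483.
Multiplying, n₃/n₁ = 1.7603 × 1.0483 = 1.8453, and θ_B(1→3) = arctan 1.8453 = 61.55°.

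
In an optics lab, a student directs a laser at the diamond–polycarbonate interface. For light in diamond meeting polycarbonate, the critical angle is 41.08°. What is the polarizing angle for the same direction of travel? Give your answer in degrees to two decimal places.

θ_B ≈ 33.31°

At the critical angle sin θ_c = n₂/n₁, giving n₂/n₁ = sin 41.08° = 0.6571.
Then tan θ_B = n₂/n₁ = 0.6571, so θ_B = arctan 0.6571 = 33.31°.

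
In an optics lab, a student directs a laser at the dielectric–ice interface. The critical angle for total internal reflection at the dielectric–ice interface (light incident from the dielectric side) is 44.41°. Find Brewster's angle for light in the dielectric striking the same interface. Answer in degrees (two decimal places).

n₂/n₁ = sin θ_c = sin 44.41° = 0.6998.
tan θ_B equals the same ratio, so θ_B = arctan(0.6998) = 34.98°.

θ_B ≈ 34.98°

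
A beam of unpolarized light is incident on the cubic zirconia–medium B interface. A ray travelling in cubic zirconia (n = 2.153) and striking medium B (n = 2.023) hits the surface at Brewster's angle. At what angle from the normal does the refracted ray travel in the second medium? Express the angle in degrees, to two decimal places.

θ_t ≈ 46.78°

First find Brewster's angle: tan θ_B = 2.023/2.153 = 0.9396, giving θ_B = 43.22°.
The refracted ray is perpendicular to the reflected ray, so θ_t = 90° − θ_B = 46.78°.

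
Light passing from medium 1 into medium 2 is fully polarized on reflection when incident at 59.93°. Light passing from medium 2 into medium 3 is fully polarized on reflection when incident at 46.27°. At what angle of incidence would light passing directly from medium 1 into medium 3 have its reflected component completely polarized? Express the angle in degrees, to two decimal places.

θ_B ≈ 61.02°

n₂/n₁ = tan 59.93° = 1.7272 and n₃/n₂ = tan 46.27° = 1.0453.
Multiplying, n₃/n₁ = 1.7272 × 1.0453 = 1.8055, and θ_B(1→3) = arctan 1.8055 = 61.02°.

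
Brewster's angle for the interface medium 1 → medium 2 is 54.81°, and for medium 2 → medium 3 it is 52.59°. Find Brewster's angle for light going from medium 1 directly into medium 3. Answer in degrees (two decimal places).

θ_B ≈ 61.66°

tan θ_B(1→2) = n₂/n₁ = tan 54.81° = 1.4181.
tan θ_B(2→3) = n₃/n₂ = tan 52.59° = 1.3075.
Multiplying, n₃/n₁ = 1.4181 × 1.3075 = 1.8541, and θ_B(1→3) = arctan 1.8541 = 61.66°.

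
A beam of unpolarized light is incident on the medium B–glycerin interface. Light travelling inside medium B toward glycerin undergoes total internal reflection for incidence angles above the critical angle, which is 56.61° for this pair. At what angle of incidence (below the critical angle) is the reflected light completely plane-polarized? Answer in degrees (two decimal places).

θ_B ≈ 39.86°

At the critical angle sin θ_c = n₂/n₁, giving n₂/n₁ = sin 56.61° = 0.8349.
Then tan θ_B = n₂/n₁ = 0.8349, so θ_B = arctan 0.8349 = 39.86°.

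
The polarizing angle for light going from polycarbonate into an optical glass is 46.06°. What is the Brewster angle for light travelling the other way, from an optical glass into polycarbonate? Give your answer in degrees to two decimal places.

θ_B' ≈ 43.94°

tan θ_B' = n₁/n₂ = 1/tan θ_B, so θ_B' = 90° − θ_B.
θ_B' = 90° − 46.06° = 43.94°.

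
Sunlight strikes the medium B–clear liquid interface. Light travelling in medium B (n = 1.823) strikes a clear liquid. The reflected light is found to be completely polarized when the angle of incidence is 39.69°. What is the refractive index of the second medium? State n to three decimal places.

At Brewster's angle, tan θ_B = n₂/n₁ with n₁ on the incident side (medium B) and n₂ on the transmitted side (a clear liquid).
n₂ = n₁ tan θ_B = 1.823 × tan 39.69° = 1.513.

n ≈ 1.513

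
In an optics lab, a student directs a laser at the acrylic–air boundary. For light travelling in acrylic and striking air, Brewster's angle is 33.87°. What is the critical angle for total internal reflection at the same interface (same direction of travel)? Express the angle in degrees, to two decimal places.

θ_c ≈ 42.16°

n₂/n₁ = tan 33.87° = 0.6712; the critical angle satisfies sin θ_c = n₂/n₁.
θ_c = arcsin(0.6712) = 42.16°.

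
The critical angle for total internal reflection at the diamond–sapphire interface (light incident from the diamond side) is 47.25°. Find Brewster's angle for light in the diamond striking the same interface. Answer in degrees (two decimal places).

θ_B ≈ 36.29°

sin θ_c = n₂/n₁, so n₂/n₁ = sin 47.25° = 0.7343.
Brewster: tan θ_B = n₂/n₁ = 0.7343.
θ_B = arctan(0.7343) = 36.29°.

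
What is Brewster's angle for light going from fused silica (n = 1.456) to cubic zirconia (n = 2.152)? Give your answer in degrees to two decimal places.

θ_B ≈ 55.92°

Here n₂/n₁ = 2.152/1.456 = 1.4780, and Brewster's law gives tan θ_B = n₂/n₁.
So θ_B = arctan 1.4780 = 55.92°.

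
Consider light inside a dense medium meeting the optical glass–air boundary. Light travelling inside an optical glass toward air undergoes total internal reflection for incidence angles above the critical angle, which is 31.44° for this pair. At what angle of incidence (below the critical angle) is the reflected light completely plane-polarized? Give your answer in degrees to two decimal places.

At the critical angle sin θ_c = n₂/n₁, giving n₂/n₁ = sin 31.44° = 0.5216.
Then tan θ_B = n₂/n₁ = 0.5216, so θ_B = arctan 0.5216 = 27.55°.

θ_B ≈ 27.55°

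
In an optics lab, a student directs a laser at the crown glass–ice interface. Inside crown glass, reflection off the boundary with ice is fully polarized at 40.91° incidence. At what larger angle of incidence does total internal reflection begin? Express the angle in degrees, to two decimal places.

From Brewster, n₂/n₁ = tan θ_B = tan 40.91° = 0.8665.
Then sin θ_c = n₂/n₁ = 0.8665, so θ_c = arcsin 0.8665 = 60.06°.

θ_c ≈ 60.06°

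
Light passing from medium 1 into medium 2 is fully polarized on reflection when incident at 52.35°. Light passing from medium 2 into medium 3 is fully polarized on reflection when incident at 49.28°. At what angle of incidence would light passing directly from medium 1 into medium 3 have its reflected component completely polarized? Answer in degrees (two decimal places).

θ_B ≈ 56.41°

tan θ_B(1→2) = n₂/n₁ = tan 52.35° = 1.2962.
tan θ_B(2→3) = n₃/n₂ = tan 49.28° = 1.1618.
Multiplying, n₃/n₁ = 1.2962 × 1.1618 = 1.5059, and θ_B(1→3) = arctan 1.5059 = 56.41°.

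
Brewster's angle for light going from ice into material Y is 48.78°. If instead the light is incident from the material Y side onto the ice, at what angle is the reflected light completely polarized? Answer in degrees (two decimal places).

θ_B' ≈ 41.22°

Reversing the direction swaps n₁ and n₂, so tan θ_B' = 1/tan θ_B and θ_B' = 90° − θ_B.
Hence θ_B' = 90° − 48.78° = 41.22°.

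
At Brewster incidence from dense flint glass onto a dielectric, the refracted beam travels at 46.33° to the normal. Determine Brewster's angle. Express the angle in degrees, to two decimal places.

Brewster's condition makes the reflected and refracted beams perpendicular: θ_B + θ_t = 90°.
θ_B = 90° − 46.33° = 43.67°.

θ_B ≈ 43.67°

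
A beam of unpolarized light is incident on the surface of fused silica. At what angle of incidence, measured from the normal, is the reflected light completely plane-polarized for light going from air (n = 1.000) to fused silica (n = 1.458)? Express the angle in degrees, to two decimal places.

tan θ_B = n₂/n₁ = 1.458/1.000 = 1.4580.
So θ_B = arctan 1.4580 = 55.55°.

θ_B ≈ 55.55°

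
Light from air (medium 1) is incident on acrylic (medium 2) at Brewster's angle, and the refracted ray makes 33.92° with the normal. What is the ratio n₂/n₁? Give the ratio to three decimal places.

At Brewster incidence θ_B = 90° − θ_t = 90° − 33.92° = 56.08°.
tan θ_B = n₂/n₁, so n₂/n₁ = tan 56.08° = 1.487.

n₂/n₁ ≈ 1.487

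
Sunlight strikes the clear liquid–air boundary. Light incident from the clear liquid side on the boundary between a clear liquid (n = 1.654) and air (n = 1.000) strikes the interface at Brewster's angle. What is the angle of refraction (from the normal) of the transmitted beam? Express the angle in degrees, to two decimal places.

θ_t ≈ 58.84°

θ_B = arctan(n₂/n₁) = arctan(1.000/1.654) = 31.16°.
Since θ_B + θ_t = 90° at Brewster incidence, θ_t = 90° − 31.16° = 58.84°.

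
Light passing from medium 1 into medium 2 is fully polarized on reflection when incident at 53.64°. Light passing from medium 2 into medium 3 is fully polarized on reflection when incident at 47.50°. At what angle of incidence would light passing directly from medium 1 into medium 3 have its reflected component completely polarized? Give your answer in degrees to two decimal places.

n₂/n₁ = tan 53.64° = 1.3584 and n₃/n₂ = tan 47.50° = 1.0913.
n₃/n₁ = 1.4824. Then tan θ_B(1→3) = n₃/n₁, so θ_B(1→3) = arctan(1.4824) = 56.00°.

θ_B ≈ 56.00°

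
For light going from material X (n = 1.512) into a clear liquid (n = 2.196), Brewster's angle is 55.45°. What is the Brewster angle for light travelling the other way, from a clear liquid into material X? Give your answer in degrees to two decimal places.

θ_B' ≈ 34.55°

Reversing the direction swaps n₁ and n₂, so tan θ_B' = 1/tan θ_B and θ_B' = 90° − θ_B.
Hence θ_B' = 90° − 55.45° = 34.55°.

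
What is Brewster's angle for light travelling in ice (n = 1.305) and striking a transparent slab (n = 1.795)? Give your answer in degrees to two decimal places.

θ_B ≈ 53.98°

The reflected p-component vanishes when tan θ_B = n₂/n₁.
tan θ_B = n₂/n₁ = 1.795/1.305 = 1.3755. Taking the arctangent, θ_B = 53.98°.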